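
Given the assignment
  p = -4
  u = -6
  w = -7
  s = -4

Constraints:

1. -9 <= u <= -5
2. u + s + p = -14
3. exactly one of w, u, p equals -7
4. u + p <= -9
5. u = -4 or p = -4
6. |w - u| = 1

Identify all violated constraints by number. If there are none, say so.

None — every constraint holds.

1. u = -6 lies in [-9, -5] — holds.
2. u + s + p = -6 + (-4) + (-4) = -14 — holds.
3. w=-7, u=-6, p=-4; 1 of them equals -7 — holds.
4. u + p = -6 + (-4) = -10; -10 ≤ -9 — holds.
5. u = -6 ≠ -4, but p = -4 = -4 (second disjunct) — holds.
6. |-7 - (-6)| = 1 — holds.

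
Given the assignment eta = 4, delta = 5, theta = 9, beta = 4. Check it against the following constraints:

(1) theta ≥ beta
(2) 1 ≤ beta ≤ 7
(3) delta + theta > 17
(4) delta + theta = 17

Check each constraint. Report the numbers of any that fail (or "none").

(1) theta = 9, beta = 4; 9 ≥ 4 — holds.
(2) beta = 4 lies in [1, 7] — holds.
(3) delta + theta = 5 + 9 = 14; 14 ≤ 17, bound 17 not met — does not hold.
(4) delta + theta = 5 + 9 = 14, not 17 — does not hold.

Constraints 3 and 4 do not hold.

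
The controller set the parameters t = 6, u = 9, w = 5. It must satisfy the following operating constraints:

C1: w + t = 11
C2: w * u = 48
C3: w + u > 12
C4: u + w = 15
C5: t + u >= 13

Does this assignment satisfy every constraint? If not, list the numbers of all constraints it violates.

C1: w + t = 5 + 6 = 11  OK
C2: w * u = 5 * 9 = 45, not 48  FAIL
C3: w + u = 5 + 9 = 14; 14 > 12  OK
C4: u + w = 9 + 5 = 14, not 15  FAIL
C5: t + u = 6 + 9 = 15; 15 ≥ 13  OK

The assignment fails constraints 2 and 4.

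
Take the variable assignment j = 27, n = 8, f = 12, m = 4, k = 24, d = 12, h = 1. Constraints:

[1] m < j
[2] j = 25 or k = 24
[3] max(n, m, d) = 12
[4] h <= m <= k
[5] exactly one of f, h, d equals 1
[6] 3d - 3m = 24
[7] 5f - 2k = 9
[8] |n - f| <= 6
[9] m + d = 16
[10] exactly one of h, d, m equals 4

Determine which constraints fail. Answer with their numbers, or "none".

[1] m = 4, j = 27; 4 < 27  ✔
[2] j = 27 ≠ 25, but k = 24 = 24 (second disjunct)  ✔
[3] max(8, 4, 12) = 12  ✔
[4] values 1 <= 4 <= 24  ✔
[5] f=12, h=1, d=12; 1 of them equals 1  ✔
[6] 3d - 3m = 3(12) - 3(4) = 24  ✔
[7] 5f - 2k = 5(12) - 2(24) = 12, not 9  ✘
[8] |8 - 12| = 4; 4 ≤ 6  ✔
[9] m + d = 4 + 12 = 16  ✔
[10] h=1, d=12, m=4; 1 of them equals 4  ✔

No — constraint 7 is not satisfied.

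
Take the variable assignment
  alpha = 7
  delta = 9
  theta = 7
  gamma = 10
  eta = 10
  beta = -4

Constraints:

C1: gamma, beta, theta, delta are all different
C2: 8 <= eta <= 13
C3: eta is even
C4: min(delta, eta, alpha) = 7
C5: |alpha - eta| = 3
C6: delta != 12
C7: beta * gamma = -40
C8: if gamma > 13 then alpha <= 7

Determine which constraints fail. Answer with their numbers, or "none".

The assignment satisfies every constraint.

C1: values 10, -4, 7, 9 are pairwise distinct  holds
C2: eta = 10 lies in [8, 13]  holds
C3: eta = 10 is even  holds
C4: min(9, 10, 7) = 7  holds
C5: |7 - 10| = 3  holds
C6: delta = 9, and 9 ≠ 12  holds
C7: beta * gamma = -4 * 10 = -40  holds
C8: gamma = 10, not > 13; antecedent false, conditional vacuously true  holds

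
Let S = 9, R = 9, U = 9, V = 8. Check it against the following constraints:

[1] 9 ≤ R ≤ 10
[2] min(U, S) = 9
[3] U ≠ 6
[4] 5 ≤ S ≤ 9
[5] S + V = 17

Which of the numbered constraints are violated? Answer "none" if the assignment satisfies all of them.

None — every constraint holds.

[1] R = 9 lies in [9, 10] — satisfied.
[2] min(9, 9) = 9 — satisfied.
[3] U = 9, and 9 ≠ 6 — satisfied.
[4] S = 9 lies in [5, 9] — satisfied.
[5] S + V = 9 + 8 = 17 — satisfied.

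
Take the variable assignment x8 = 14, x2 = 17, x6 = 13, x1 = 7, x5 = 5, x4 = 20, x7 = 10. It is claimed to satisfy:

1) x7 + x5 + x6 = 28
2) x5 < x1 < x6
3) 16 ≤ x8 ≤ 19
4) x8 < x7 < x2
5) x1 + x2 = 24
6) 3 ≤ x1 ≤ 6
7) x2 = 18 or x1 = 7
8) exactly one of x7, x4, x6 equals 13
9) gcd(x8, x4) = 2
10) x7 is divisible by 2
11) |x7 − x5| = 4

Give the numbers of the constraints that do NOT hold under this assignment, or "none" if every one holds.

1) x7 + x5 + x6 = 10 + 5 + 13 = 28 — OK.
2) values 5 < 7 < 13 — OK.
3) x8 = 14 is outside [16, 19] — violated.
4) values 14, 10, 17; x8 = 14 is not < x7 = 10 — violated.
5) x1 + x2 = 7 + 17 = 24 — OK.
6) x1 = 7 is outside [3, 6] — violated.
7) x2 = 17 ≠ 18, but x1 = 7 = 7 (second disjunct) — OK.
8) x7=10, x4=20, x6=13; 1 of them equals 13 — OK.
9) gcd(14, 20) = 2 — OK.
10) 10 / 2 = 5, so 2 divides 10 — OK.
11) |10 − 5| = 5, not 4 — violated.

Constraints 3, 4, 6, and 11 do not hold.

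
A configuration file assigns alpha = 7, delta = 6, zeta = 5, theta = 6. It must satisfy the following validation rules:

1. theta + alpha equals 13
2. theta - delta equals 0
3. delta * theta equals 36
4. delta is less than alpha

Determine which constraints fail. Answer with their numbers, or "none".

All constraints are satisfied.

1. theta + alpha = 6 + 7 = 13 — satisfied.
2. theta - delta = 6 - 6 = 0 — satisfied.
3. delta * theta = 6 * 6 = 36 — satisfied.
4. delta = 6, alpha = 7; 6 < 7 — satisfied.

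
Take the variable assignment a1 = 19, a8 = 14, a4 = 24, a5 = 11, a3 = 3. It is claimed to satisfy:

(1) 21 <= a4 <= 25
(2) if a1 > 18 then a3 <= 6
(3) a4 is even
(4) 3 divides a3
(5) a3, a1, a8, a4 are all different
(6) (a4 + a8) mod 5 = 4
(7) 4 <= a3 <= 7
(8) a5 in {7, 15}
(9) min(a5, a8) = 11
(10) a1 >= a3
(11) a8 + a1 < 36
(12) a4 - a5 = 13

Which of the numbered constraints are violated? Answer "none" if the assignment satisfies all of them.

The assignment fails constraints 6, 7, and 8.

(1) a4 = 24 lies in [21, 25] — holds.
(2) a1 = 19 > 18, so we need a3 ≤ 6; a3 = 3 ≤ 6 — holds.
(3) a4 = 24 is even — holds.
(4) 3 / 3 = 1, so 3 divides 3 — holds.
(5) values 3, 19, 14, 24 are pairwise distinct — holds.
(6) a4 + a8 = 38; 38 mod 5 = 3, not 4 — does not hold.
(7) a3 = 3 is outside [4, 7] — does not hold.
(8) a5 = 11 is not in {7, 15} — does not hold.
(9) min(11, 14) = 11 — holds.
(10) a1 = 19, a3 = 3; 19 ≥ 3 — holds.
(11) a8 + a1 = 14 + 19 = 33; 33 < 36 — holds.
(12) a4 - a5 = 24 - 11 = 13 — holds.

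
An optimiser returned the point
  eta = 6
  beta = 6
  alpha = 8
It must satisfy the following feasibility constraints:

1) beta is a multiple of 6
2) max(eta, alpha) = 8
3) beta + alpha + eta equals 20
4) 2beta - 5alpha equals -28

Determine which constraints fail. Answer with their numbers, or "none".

1) 6 / 6 = 1, so 6 divides 6 — satisfied.
2) max(6, 8) = 8 — satisfied.
3) beta + alpha + eta = 6 + 8 + 6 = 20 — satisfied.
4) 2beta - 5alpha = 2(6) - 5(8) = -28 — satisfied.

The assignment satisfies every constraint.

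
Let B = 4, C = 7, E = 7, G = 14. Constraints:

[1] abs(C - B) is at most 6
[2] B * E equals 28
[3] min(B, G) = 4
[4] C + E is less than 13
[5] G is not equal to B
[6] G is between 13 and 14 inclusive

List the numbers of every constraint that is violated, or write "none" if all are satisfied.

[1] abs(7 - 4) = 3; 3 ≤ 6 — holds.
[2] B * E = 4 * 7 = 28 — holds.
[3] min(4, 14) = 4 — holds.
[4] C + E = 7 + 7 = 14; 14 ≥ 13, bound 13 not met — fails.
[5] G = 14, B = 4; distinct — holds.
[6] G = 14 lies in [13, 14] — holds.

The assignment fails constraint 4.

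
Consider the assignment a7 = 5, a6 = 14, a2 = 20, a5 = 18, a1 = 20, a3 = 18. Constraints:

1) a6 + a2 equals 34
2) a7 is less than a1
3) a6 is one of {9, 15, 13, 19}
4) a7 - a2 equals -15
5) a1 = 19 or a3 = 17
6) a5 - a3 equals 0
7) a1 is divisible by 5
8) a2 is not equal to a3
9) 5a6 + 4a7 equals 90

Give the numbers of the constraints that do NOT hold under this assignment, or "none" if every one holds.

1) a6 + a2 = 14 + 20 = 34  yes
2) a7 = 5, a1 = 20; 5 < 20  yes
3) a6 = 14 is not in {9, 15, 13, 19}  no
4) a7 - a2 = 5 - 20 = -15  yes
5) a1 = 20 ≠ 19 and a3 = 18 ≠ 17; both disjuncts false  no
6) a5 - a3 = 18 - 18 = 0  yes
7) 20 / 5 = 4, so 5 divides 20  yes
8) a2 = 20, a3 = 18; distinct  yes
9) 5a6 + 4a7 = 5(14) + 4(5) = 90  yes

The assignment fails constraints 3 and 5.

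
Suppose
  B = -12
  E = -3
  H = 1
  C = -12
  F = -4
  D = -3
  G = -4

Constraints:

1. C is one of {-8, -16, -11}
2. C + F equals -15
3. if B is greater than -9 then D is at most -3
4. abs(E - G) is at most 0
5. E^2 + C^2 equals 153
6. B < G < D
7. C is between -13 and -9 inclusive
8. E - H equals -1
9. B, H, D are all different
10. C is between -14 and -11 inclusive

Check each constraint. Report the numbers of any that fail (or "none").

1. C = -12 is not in {-8, -16, -11} — violated.
2. C + F = -12 + (-4) = -16, not -15 — violated.
3. B = -12, not > -9; antecedent false, conditional vacuously true — satisfied.
4. abs(-3 - (-4)) = 1; 1 > 0, exceeds bound 0 — violated.
5. E^2 + C^2 = (-3)^2 + (-12)^2 = 9 + 144 = 153 — satisfied.
6. values -12 < -4 < -3 — satisfied.
7. C = -12 lies in [-13, -9] — satisfied.
8. E - H = -3 - 1 = -4, not -1 — violated.
9. values -12, 1, -3 are pairwise distinct — satisfied.
10. C = -12 lies in [-14, -11] — satisfied.

Constraints 1, 2, 4, 8 are violated.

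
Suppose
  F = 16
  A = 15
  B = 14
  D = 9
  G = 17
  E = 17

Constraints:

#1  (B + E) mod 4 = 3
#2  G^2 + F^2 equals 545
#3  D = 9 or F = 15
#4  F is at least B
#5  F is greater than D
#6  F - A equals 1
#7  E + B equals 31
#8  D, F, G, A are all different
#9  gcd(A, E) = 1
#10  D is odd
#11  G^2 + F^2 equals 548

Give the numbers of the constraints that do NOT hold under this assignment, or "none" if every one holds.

Constraint 11 is violated.

#1 B + E = 31; 31 mod 4 = 3  ✔
#2 G^2 + F^2 = 17^2 + 16^2 = 289 + 256 = 545  ✔
#3 D = 9 = 9 (first disjunct)  ✔
#4 F = 16, B = 14; 16 ≥ 14  ✔
#5 F = 16, D = 9; 16 > 9  ✔
#6 F - A = 16 - 15 = 1  ✔
#7 E + B = 17 + 14 = 31  ✔
#8 values 9, 16, 17, 15 are pairwise distinct  ✔
#9 gcd(15, 17) = 1  ✔
#10 D = 9 is odd  ✔
#11 G^2 + F^2 = 17^2 + 16^2 = 289 + 256 = 545, not 548  ✘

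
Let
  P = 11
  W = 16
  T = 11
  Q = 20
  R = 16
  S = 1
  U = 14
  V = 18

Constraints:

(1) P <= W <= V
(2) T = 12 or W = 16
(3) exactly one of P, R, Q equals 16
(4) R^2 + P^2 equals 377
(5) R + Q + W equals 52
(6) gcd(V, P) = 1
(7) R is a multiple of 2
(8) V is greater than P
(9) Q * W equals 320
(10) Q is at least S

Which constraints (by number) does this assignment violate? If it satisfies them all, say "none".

The assignment satisfies every constraint.

(1) values 11 <= 16 <= 18 — satisfied.
(2) T = 11 ≠ 12, but W = 16 = 16 (second disjunct) — satisfied.
(3) P=11, R=16, Q=20; 1 of them equals 16 — satisfied.
(4) R^2 + P^2 = 16^2 + 11^2 = 256 + 121 = 377 — satisfied.
(5) R + Q + W = 16 + 20 + 16 = 52 — satisfied.
(6) gcd(18, 11) = 1 — satisfied.
(7) 16 / 2 = 8, so 2 divides 16 — satisfied.
(8) V = 18, P = 11; 18 > 11 — satisfied.
(9) Q * W = 20 * 16 = 320 — satisfied.
(10) Q = 20, S = 1; 20 ≥ 1 — satisfied.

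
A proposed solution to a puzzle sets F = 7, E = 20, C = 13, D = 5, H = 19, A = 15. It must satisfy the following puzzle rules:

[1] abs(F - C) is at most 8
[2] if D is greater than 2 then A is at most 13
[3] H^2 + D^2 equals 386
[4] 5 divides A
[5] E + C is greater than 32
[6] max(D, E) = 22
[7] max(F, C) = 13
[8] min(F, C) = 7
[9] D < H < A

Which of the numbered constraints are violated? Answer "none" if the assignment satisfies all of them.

Violated: 2, 6, 9.

[1] abs(7 - 13) = 6; 6 ≤ 8 — satisfied.
[2] D = 5 > 2, so we need A ≤ 13; but A = 15 > 13 — violated.
[3] H^2 + D^2 = 19^2 + 5^2 = 361 + 25 = 386 — satisfied.
[4] 15 / 5 = 3, so 5 divides 15 — satisfied.
[5] E + C = 20 + 13 = 33; 33 > 32 — satisfied.
[6] max(5, 20) = 20, not 22 — violated.
[7] max(7, 13) = 13 — satisfied.
[8] min(7, 13) = 7 — satisfied.
[9] values 5, 19, 15; H = 19 is not < A = 15 — violated.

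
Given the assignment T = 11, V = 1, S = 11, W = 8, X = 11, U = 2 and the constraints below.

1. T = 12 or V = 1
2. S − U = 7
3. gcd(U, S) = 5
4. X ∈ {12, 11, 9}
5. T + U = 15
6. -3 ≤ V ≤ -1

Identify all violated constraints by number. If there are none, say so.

1. T = 11 ≠ 12, but V = 1 = 1 (second disjunct)  yes
2. S − U = 11 − 2 = 9, not 7  no
3. gcd(2, 11) = 1, not 5  no
4. X = 11 is in {12, 11, 9}  yes
5. T + U = 11 + 2 = 13, not 15  no
6. V = 1 is outside [-3, -1]  no

Constraints 2, 3, 5, and 6 are violated.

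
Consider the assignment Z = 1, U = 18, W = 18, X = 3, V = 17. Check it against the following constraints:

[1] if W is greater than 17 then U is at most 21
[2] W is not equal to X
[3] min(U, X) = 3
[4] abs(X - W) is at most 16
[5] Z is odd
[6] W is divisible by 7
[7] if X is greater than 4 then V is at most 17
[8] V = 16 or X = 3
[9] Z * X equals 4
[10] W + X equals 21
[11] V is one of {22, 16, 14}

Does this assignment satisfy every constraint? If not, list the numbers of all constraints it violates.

No — constraints 6, 9, and 11 are not satisfied.

[1] W = 18 > 17, so we need U ≤ 21; U = 18 ≤ 21  yes
[2] W = 18, X = 3; distinct  yes
[3] min(18, 3) = 3  yes
[4] abs(3 - 18) = 15; 15 ≤ 16  yes
[5] Z = 1 is odd  yes
[6] 18 = 7*2 + 4, so 7 does not divide 18  no
[7] X = 3, not > 4; antecedent false, conditional vacuously true  yes
[8] V = 17 ≠ 16, but X = 3 = 3 (second disjunct)  yes
[9] Z * X = 1 * 3 = 3, not 4  no
[10] W + X = 18 + 3 = 21  yes
[11] V = 17 is not in {22, 16, 14}  no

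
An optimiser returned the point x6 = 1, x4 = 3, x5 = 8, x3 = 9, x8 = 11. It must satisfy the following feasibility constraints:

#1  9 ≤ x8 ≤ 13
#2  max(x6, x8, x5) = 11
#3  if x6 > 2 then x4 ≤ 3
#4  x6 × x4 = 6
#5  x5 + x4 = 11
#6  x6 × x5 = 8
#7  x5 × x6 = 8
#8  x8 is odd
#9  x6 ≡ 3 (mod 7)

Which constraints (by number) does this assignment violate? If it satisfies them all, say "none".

Constraints 4 and 9 are violated.

#1 x8 = 11 lies in [9, 13] — OK.
#2 max(1, 11, 8) = 11 — OK.
#3 x6 = 1, not > 2; antecedent false, conditional vacuously true — OK.
#4 x6 × x4 = 1 × 3 = 3, not 6 — violated.
#5 x5 + x4 = 8 + 3 = 11 — OK.
#6 x6 × x5 = 1 × 8 = 8 — OK.
#7 x5 × x6 = 8 × 1 = 8 — OK.
#8 x8 = 11 is odd — OK.
#9 1 mod 7 = 1, not 3 — violated.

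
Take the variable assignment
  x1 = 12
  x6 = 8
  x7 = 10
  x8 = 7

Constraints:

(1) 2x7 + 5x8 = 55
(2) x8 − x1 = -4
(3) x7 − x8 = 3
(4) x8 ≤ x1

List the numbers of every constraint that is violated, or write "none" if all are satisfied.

(1) 2x7 + 5x8 = 2(10) + 5(7) = 55 — satisfied.
(2) x8 − x1 = 7 − 12 = -5, not -4 — violated.
(3) x7 − x8 = 10 − 7 = 3 — satisfied.
(4) x8 = 7, x1 = 12; 7 ≤ 12 — satisfied.

The assignment fails constraint 2.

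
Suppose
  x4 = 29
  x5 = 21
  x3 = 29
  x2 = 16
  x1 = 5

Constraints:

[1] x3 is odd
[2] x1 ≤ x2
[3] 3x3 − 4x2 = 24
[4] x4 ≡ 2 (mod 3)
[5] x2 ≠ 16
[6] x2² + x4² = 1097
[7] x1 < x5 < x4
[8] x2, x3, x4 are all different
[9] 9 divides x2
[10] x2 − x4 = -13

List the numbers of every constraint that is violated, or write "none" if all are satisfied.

[1] x3 = 29 is odd  OK
[2] x1 = 5, x2 = 16; 5 ≤ 16  OK
[3] 3x3 − 4x2 = 3(29) − 4(16) = 23, not 24  FAIL
[4] 29 mod 3 = 2  OK
[5] x2 = 16, but 16 is required to differ  FAIL
[6] x2² + x4² = 16² + 29² = 256 + 841 = 1097  OK
[7] values 5 < 21 < 29  OK
[8] x3 = x4 = 29, not all different  FAIL
[9] 16 = 9×1 + 7, so 9 does not divide 16  FAIL
[10] x2 − x4 = 16 − 29 = -13  OK

Constraints 3, 5, 8, and 9 are violated.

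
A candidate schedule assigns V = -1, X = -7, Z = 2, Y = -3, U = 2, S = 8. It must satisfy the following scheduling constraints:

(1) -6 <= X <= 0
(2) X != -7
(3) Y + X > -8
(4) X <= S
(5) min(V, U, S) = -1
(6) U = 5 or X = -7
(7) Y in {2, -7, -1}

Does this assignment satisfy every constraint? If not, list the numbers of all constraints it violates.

Constraints 1, 2, 3, and 7 are violated.

(1) X = -7 is outside [-6, 0]  ✗
(2) X = -7, but -7 is required to differ  ✗
(3) Y + X = -3 + (-7) = -10; -10 ≤ -8, bound -8 not met  ✗
(4) X = -7, S = 8; -7 ≤ 8  ✓
(5) min(-1, 2, 8) = -1  ✓
(6) U = 2 ≠ 5, but X = -7 = -7 (second disjunct)  ✓
(7) Y = -3 is not in {2, -7, -1}  ✗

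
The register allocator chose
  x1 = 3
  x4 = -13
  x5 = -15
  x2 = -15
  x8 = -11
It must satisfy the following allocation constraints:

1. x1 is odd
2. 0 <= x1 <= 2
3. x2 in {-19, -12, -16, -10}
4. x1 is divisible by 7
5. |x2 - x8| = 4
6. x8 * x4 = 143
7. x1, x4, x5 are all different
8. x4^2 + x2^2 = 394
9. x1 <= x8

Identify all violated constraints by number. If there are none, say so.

1. x1 = 3 is odd — OK.
2. x1 = 3 is outside [0, 2] — violated.
3. x2 = -15 is not in {-19, -12, -16, -10} — violated.
4. 3 = 7*0 + 3, so 7 does not divide 3 — violated.
5. |-15 - (-11)| = 4 — OK.
6. x8 * x4 = -11 * (-13) = 143 — OK.
7. values 3, -13, -15 are pairwise distinct — OK.
8. x4^2 + x2^2 = (-13)^2 + (-15)^2 = 169 + 225 = 394 — OK.
9. x1 = 3, x8 = -11; 3 > -11 (want ≤) — violated.

Constraints 2, 3, 4, 9 do not hold.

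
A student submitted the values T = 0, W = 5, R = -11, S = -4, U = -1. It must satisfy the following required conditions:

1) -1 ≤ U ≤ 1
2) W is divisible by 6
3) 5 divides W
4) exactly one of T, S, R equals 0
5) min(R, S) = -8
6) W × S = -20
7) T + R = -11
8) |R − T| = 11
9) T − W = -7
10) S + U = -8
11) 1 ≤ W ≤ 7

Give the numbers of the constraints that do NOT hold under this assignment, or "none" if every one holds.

1) U = -1 lies in [-1, 1]  ✔
2) 5 = 6×0 + 5, so 6 does not divide 5  ✘
3) 5 / 5 = 1, so 5 divides 5  ✔
4) T=0, S=-4, R=-11; 1 of them equals 0  ✔
5) min(-11, -4) = -11, not -8  ✘
6) W × S = 5 × (-4) = -20  ✔
7) T + R = 0 + (-11) = -11  ✔
8) |-11 − 0| = 11  ✔
9) T − W = 0 − 5 = -5, not -7  ✘
10) S + U = -4 + (-1) = -5, not -8  ✘
11) W = 5 lies in [1, 7]  ✔

The assignment fails constraints 2, 5, 9, 10.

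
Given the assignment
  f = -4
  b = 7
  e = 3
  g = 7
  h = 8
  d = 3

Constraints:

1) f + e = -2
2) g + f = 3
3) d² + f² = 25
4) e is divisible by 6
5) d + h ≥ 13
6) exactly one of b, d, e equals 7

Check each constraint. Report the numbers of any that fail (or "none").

No — constraints 1, 4, and 5 are not satisfied.

1) f + e = -4 + 3 = -1, not -2  FAIL
2) g + f = 7 + (-4) = 3  OK
3) d² + f² = 3² + (-4)² = 9 + 16 = 25  OK
4) 3 = 6×0 + 3, so 6 does not divide 3  FAIL
5) d + h = 3 + 8 = 11; 11 < 13, bound 13 not met  FAIL
6) b=7, d=3, e=3; 1 of them equals 7  OK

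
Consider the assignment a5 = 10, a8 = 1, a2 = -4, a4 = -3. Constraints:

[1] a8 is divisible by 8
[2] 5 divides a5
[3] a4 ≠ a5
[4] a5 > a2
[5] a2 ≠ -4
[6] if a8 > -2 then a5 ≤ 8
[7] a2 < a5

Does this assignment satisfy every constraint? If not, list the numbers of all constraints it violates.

[1] 1 = 8×0 + 1, so 8 does not divide 1 — does not hold.
[2] 10 / 5 = 2, so 5 divides 10 — holds.
[3] a4 = -3, a5 = 10; distinct — holds.
[4] a5 = 10, a2 = -4; 10 > -4 — holds.
[5] a2 = -4, but -4 is required to differ — does not hold.
[6] a8 = 1 > -2, so we need a5 ≤ 8; but a5 = 10 > 8 — does not hold.
[7] a2 = -4, a5 = 10; -4 < 10 — holds.

Constraints 1, 5, 6 are violated.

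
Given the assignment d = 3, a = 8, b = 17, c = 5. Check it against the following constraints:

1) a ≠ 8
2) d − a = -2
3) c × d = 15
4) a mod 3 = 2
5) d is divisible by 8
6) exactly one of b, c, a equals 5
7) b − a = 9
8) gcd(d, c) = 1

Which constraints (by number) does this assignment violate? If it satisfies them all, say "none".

The assignment fails constraints 1, 2, and 5.

1) a = 8, but 8 is required to differ  fails
2) d − a = 3 − 8 = -5, not -2  fails
3) c × d = 5 × 3 = 15  holds
4) 8 mod 3 = 2  holds
5) 3 = 8×0 + 3, so 8 does not divide 3  fails
6) b=17, c=5, a=8; 1 of them equals 5  holds
7) b − a = 17 − 8 = 9  holds
8) gcd(3, 5) = 1  holds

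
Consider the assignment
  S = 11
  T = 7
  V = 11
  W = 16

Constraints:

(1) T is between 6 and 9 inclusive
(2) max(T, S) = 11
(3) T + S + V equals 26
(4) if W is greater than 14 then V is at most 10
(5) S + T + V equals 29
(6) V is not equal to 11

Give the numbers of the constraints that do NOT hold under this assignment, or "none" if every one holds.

(1) T = 7 lies in [6, 9]  ✔
(2) max(7, 11) = 11  ✔
(3) T + S + V = 7 + 11 + 11 = 29, not 26  ✘
(4) W = 16 > 14, so we need V ≤ 10; but V = 11 > 10  ✘
(5) S + T + V = 11 + 7 + 11 = 29  ✔
(6) V = 11, but 11 is required to differ  ✘

No — constraints 3, 4, 6 are not satisfied.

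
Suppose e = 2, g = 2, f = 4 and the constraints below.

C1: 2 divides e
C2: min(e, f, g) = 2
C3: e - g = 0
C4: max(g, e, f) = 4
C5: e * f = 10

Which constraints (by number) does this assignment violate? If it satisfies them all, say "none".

C1: 2 / 2 = 1, so 2 divides 2  ✓
C2: min(2, 4, 2) = 2  ✓
C3: e - g = 2 - 2 = 0  ✓
C4: max(2, 2, 4) = 4  ✓
C5: e * f = 2 * 4 = 8, not 10  ✗

The assignment fails constraint 5.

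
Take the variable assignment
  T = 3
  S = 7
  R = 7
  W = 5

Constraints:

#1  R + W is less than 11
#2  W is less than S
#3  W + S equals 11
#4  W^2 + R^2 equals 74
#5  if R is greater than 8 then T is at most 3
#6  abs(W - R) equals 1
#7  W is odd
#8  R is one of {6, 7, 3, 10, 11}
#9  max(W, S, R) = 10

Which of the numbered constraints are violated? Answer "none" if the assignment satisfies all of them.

#1 R + W = 7 + 5 = 12; 12 ≥ 11, bound 11 not met — violated.
#2 W = 5, S = 7; 5 < 7 — OK.
#3 W + S = 5 + 7 = 12, not 11 — violated.
#4 W^2 + R^2 = 5^2 + 7^2 = 25 + 49 = 74 — OK.
#5 R = 7, not > 8; antecedent false, conditional vacuously true — OK.
#6 abs(5 - 7) = 2, not 1 — violated.
#7 W = 5 is odd — OK.
#8 R = 7 is in {6, 7, 3, 10, 11} — OK.
#9 max(5, 7, 7) = 7, not 10 — violated.

Constraints 1, 3, 6, and 9 do not hold.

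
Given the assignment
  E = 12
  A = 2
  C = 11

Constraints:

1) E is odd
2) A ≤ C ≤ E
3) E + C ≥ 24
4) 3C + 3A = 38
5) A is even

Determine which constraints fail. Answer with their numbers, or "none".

No — constraints 1, 3, and 4 are not satisfied.

1) E = 12 is even — does not hold.
2) values 2 ≤ 11 ≤ 12 — holds.
3) E + C = 12 + 11 = 23; 23 < 24, bound 24 not met — does not hold.
4) 3C + 3A = 3(11) + 3(2) = 39, not 38 — does not hold.
5) A = 2 is even — holds.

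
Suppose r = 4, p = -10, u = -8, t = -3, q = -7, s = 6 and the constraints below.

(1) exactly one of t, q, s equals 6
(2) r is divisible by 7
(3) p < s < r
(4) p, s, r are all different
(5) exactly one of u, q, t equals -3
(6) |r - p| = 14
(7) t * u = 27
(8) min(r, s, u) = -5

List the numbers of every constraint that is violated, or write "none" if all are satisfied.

The assignment fails constraints 2, 3, 7, and 8.

(1) t=-3, q=-7, s=6; 1 of them equals 6 — satisfied.
(2) 4 = 7*0 + 4, so 7 does not divide 4 — violated.
(3) values -10, 6, 4; s = 6 is not < r = 4 — violated.
(4) values -10, 6, 4 are pairwise distinct — satisfied.
(5) u=-8, q=-7, t=-3; 1 of them equals -3 — satisfied.
(6) |4 - (-10)| = 14 — satisfied.
(7) t * u = -3 * (-8) = 24, not 27 — violated.
(8) min(4, 6, -8) = -8, not -5 — violated.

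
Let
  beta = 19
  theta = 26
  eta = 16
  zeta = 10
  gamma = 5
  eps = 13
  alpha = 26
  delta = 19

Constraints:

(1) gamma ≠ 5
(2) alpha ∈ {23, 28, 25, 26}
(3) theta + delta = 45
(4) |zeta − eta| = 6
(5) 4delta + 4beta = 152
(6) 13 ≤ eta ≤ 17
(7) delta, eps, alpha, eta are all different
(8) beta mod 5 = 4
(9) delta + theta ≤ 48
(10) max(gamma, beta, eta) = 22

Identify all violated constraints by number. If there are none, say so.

(1) gamma = 5, but 5 is required to differ  ✘
(2) alpha = 26 is in {23, 28, 25, 26}  ✔
(3) theta + delta = 26 + 19 = 45  ✔
(4) |10 − 16| = 6  ✔
(5) 4delta + 4beta = 4(19) + 4(19) = 152  ✔
(6) eta = 16 lies in [13, 17]  ✔
(7) values 19, 13, 26, 16 are pairwise distinct  ✔
(8) 19 mod 5 = 4  ✔
(9) delta + theta = 19 + 26 = 45; 45 ≤ 48  ✔
(10) max(5, 19, 16) = 19, not 22  ✘

The assignment fails constraints 1 and 10.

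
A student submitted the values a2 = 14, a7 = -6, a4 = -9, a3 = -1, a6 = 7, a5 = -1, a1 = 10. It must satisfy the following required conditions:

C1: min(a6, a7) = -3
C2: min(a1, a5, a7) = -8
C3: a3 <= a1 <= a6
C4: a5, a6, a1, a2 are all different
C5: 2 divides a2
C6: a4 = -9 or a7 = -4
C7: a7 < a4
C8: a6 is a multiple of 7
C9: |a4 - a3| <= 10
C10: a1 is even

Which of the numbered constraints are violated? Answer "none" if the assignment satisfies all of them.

The assignment fails constraints 1, 2, 3, and 7.

C1: min(7, -6) = -6, not -3 — fails.
C2: min(10, -1, -6) = -6, not -8 — fails.
C3: values -1, 10, 7; a1 = 10 is not <= a6 = 7 — fails.
C4: values -1, 7, 10, 14 are pairwise distinct — holds.
C5: 14 / 2 = 7, so 2 divides 14 — holds.
C6: a4 = -9 = -9 (first disjunct) — holds.
C7: a7 = -6, a4 = -9; -6 ≥ -9 (want <) — fails.
C8: 7 / 7 = 1, so 7 divides 7 — holds.
C9: |-9 - (-1)| = 8; 8 ≤ 10 — holds.
C10: a1 = 10 is even — holds.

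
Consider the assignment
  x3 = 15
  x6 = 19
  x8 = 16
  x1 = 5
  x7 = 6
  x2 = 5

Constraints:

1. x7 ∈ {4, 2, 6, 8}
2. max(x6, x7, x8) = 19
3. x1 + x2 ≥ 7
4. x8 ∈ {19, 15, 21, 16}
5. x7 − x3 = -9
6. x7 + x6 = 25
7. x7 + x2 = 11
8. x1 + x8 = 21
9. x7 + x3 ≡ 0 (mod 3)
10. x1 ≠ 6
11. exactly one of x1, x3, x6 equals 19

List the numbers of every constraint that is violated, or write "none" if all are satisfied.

1. x7 = 6 is in {4, 2, 6, 8}  OK
2. max(19, 6, 16) = 19  OK
3. x1 + x2 = 5 + 5 = 10; 10 ≥ 7  OK
4. x8 = 16 is in {19, 15, 21, 16}  OK
5. x7 − x3 = 6 − 15 = -9  OK
6. x7 + x6 = 6 + 19 = 25  OK
7. x7 + x2 = 6 + 5 = 11  OK
8. x1 + x8 = 5 + 16 = 21  OK
9. x7 + x3 = 21; 21 mod 3 = 0  OK
10. x1 = 5, and 5 ≠ 6  OK
11. x1=5, x3=15, x6=19; 1 of them equals 19  OK

The assignment satisfies every constraint.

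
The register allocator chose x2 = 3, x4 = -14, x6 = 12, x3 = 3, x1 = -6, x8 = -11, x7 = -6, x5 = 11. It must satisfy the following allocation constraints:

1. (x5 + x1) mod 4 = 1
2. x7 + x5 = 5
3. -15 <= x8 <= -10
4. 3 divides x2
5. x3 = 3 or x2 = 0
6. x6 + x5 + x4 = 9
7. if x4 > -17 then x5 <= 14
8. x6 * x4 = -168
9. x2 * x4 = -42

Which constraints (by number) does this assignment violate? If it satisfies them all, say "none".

1. x5 + x1 = 5; 5 mod 4 = 1  ✔
2. x7 + x5 = -6 + 11 = 5  ✔
3. x8 = -11 lies in [-15, -10]  ✔
4. 3 / 3 = 1, so 3 divides 3  ✔
5. x3 = 3 = 3 (first disjunct)  ✔
6. x6 + x5 + x4 = 12 + 11 + (-14) = 9  ✔
7. x4 = -14 > -17, so we need x5 ≤ 14; x5 = 11 ≤ 14  ✔
8. x6 * x4 = 12 * (-14) = -168  ✔
9. x2 * x4 = 3 * (-14) = -42  ✔

No violations.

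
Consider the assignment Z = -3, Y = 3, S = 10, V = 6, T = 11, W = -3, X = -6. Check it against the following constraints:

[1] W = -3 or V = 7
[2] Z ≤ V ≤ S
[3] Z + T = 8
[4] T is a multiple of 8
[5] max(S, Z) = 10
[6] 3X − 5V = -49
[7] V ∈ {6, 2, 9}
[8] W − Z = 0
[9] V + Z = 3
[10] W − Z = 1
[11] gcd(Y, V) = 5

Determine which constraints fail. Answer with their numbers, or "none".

[1] W = -3 = -3 (first disjunct)  yes
[2] values -3 ≤ 6 ≤ 10  yes
[3] Z + T = -3 + 11 = 8  yes
[4] 11 = 8×1 + 3, so 8 does not divide 11  no
[5] max(10, -3) = 10  yes
[6] 3X − 5V = 3(-6) − 5(6) = -48, not -49  no
[7] V = 6 is in {6, 2, 9}  yes
[8] W − Z = -3 − (-3) = 0  yes
[9] V + Z = 6 + (-3) = 3  yes
[10] W − Z = -3 − (-3) = 0, not 1  no
[11] gcd(3, 6) = 3, not 5  no

Violated: 4, 6, 10, and 11.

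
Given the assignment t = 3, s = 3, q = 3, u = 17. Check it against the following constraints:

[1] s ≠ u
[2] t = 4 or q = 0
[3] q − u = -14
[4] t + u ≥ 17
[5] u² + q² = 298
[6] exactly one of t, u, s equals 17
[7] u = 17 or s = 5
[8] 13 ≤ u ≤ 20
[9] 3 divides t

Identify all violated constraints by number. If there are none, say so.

[1] s = 3, u = 17; distinct  OK
[2] t = 3 ≠ 4 and q = 3 ≠ 0; both disjuncts false  FAIL
[3] q − u = 3 − 17 = -14  OK
[4] t + u = 3 + 17 = 20; 20 ≥ 17  OK
[5] u² + q² = 17² + 3² = 289 + 9 = 298  OK
[6] t=3, u=17, s=3; 1 of them equals 17  OK
[7] u = 17 = 17 (first disjunct)  OK
[8] u = 17 lies in [13, 20]  OK
[9] 3 / 3 = 1, so 3 divides 3  OK

Violated: 2.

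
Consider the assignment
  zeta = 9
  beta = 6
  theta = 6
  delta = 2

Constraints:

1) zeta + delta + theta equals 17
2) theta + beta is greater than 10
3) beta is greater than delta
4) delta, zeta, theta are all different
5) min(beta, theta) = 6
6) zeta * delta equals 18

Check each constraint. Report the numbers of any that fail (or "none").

1) zeta + delta + theta = 9 + 2 + 6 = 17 — holds.
2) theta + beta = 6 + 6 = 12; 12 > 10 — holds.
3) beta = 6, delta = 2; 6 > 2 — holds.
4) values 2, 9, 6 are pairwise distinct — holds.
5) min(6, 6) = 6 — holds.
6) zeta * delta = 9 * 2 = 18 — holds.

All constraints are satisfied.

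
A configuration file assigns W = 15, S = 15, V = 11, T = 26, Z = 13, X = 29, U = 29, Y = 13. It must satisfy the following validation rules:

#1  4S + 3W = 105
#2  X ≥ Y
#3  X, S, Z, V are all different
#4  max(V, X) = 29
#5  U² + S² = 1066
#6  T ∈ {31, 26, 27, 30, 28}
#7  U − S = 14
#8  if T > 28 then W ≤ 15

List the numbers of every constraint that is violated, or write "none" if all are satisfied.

#1 4S + 3W = 4(15) + 3(15) = 105  ✓
#2 X = 29, Y = 13; 29 ≥ 13  ✓
#3 values 29, 15, 13, 11 are pairwise distinct  ✓
#4 max(11, 29) = 29  ✓
#5 U² + S² = 29² + 15² = 841 + 225 = 1066  ✓
#6 T = 26 is in {31, 26, 27, 30, 28}  ✓
#7 U − S = 29 − 15 = 14  ✓
#8 T = 26, not > 28; antecedent false, conditional vacuously true  ✓

No violations.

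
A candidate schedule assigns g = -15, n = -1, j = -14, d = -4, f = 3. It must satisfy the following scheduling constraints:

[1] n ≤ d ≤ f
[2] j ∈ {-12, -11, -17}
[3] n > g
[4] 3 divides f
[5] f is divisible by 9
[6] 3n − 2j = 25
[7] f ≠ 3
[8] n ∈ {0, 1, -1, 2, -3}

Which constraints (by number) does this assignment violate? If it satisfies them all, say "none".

[1] values -1, -4, 3; n = -1 is not ≤ d = -4 — violated.
[2] j = -14 is not in {-12, -11, -17} — violated.
[3] n = -1, g = -15; -1 > -15 — OK.
[4] 3 / 3 = 1, so 3 divides 3 — OK.
[5] 3 = 9×0 + 3, so 9 does not divide 3 — violated.
[6] 3n − 2j = 3(-1) − 2(-14) = 25 — OK.
[7] f = 3, but 3 is required to differ — violated.
[8] n = -1 is in {0, 1, -1, 2, -3} — OK.

Violated: 1, 2, 5, and 7.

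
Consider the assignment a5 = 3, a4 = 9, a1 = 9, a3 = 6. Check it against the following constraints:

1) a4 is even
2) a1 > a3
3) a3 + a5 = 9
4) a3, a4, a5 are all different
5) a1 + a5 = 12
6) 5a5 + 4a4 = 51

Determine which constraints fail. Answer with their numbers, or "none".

1) a4 = 9 is odd  fails
2) a1 = 9, a3 = 6; 9 > 6  holds
3) a3 + a5 = 6 + 3 = 9  holds
4) values 6, 9, 3 are pairwise distinct  holds
5) a1 + a5 = 9 + 3 = 12  holds
6) 5a5 + 4a4 = 5(3) + 4(9) = 51  holds

No — constraint 1 is not satisfied.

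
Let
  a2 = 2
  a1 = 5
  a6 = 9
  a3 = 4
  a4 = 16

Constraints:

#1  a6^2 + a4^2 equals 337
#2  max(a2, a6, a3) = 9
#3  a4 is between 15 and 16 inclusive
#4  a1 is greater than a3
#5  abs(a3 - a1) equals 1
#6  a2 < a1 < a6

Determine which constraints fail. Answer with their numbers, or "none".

#1 a6^2 + a4^2 = 9^2 + 16^2 = 81 + 256 = 337 — satisfied.
#2 max(2, 9, 4) = 9 — satisfied.
#3 a4 = 16 lies in [15, 16] — satisfied.
#4 a1 = 5, a3 = 4; 5 > 4 — satisfied.
#5 abs(4 - 5) = 1 — satisfied.
#6 values 2 < 5 < 9 — satisfied.

All constraints are satisfied.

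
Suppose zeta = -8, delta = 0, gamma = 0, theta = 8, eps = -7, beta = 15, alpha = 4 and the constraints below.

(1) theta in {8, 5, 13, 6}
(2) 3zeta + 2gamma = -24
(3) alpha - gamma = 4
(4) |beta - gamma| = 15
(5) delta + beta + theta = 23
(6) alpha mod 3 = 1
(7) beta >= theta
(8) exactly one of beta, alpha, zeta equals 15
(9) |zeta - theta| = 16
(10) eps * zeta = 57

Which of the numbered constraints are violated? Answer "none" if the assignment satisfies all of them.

Constraint 10 is violated.

(1) theta = 8 is in {8, 5, 13, 6} — holds.
(2) 3zeta + 2gamma = 3(-8) + 2(0) = -24 — holds.
(3) alpha - gamma = 4 - 0 = 4 — holds.
(4) |15 - 0| = 15 — holds.
(5) delta + beta + theta = 0 + 15 + 8 = 23 — holds.
(6) 4 mod 3 = 1 — holds.
(7) beta = 15, theta = 8; 15 ≥ 8 — holds.
(8) beta=15, alpha=4, zeta=-8; 1 of them equals 15 — holds.
(9) |-8 - 8| = 16 — holds.
(10) eps * zeta = -7 * (-8) = 56, not 57 — fails.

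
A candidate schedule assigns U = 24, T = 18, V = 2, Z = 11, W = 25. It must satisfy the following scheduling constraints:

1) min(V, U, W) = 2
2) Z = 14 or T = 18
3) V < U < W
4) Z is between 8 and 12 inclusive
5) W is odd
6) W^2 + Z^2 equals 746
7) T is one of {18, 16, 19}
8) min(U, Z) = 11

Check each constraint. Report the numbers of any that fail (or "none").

1) min(2, 24, 25) = 2  holds
2) Z = 11 ≠ 14, but T = 18 = 18 (second disjunct)  holds
3) values 2 < 24 < 25  holds
4) Z = 11 lies in [8, 12]  holds
5) W = 25 is odd  holds
6) W^2 + Z^2 = 25^2 + 11^2 = 625 + 121 = 746  holds
7) T = 18 is in {18, 16, 19}  holds
8) min(24, 11) = 11  holds

All constraints are satisfied.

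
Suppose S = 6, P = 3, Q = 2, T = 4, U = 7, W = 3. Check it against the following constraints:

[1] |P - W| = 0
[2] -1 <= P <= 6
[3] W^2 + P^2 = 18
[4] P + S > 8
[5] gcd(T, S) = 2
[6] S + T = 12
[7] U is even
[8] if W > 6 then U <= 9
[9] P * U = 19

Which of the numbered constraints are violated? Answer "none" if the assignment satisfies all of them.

No — constraints 6, 7, 9 are not satisfied.

[1] |3 - 3| = 0 — holds.
[2] P = 3 lies in [-1, 6] — holds.
[3] W^2 + P^2 = 3^2 + 3^2 = 9 + 9 = 18 — holds.
[4] P + S = 3 + 6 = 9; 9 > 8 — holds.
[5] gcd(4, 6) = 2 — holds.
[6] S + T = 6 + 4 = 10, not 12 — does not hold.
[7] U = 7 is odd — does not hold.
[8] W = 3, not > 6; antecedent false, conditional vacuously true — holds.
[9] P * U = 3 * 7 = 21, not 19 — does not hold.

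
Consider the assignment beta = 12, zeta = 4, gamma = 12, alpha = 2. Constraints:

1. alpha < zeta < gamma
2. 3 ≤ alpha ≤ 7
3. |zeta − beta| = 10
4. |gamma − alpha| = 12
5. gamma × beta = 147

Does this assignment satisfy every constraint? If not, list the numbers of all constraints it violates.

Constraints 2, 3, 4, and 5 are violated.

1. values 2 < 4 < 12 — holds.
2. alpha = 2 is outside [3, 7] — does not hold.
3. |4 − 12| = 8, not 10 — does not hold.
4. |12 − 2| = 10, not 12 — does not hold.
5. gamma × beta = 12 × 12 = 144, not 147 — does not hold.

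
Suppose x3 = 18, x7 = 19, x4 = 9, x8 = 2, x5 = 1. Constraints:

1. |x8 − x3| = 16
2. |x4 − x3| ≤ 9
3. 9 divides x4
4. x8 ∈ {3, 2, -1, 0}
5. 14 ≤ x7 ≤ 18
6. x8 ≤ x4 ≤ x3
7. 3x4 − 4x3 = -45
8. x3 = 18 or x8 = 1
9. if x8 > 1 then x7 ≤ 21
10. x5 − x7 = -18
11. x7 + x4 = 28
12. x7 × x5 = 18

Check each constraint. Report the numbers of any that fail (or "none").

No — constraints 5 and 12 are not satisfied.

1. |2 − 18| = 16 — holds.
2. |9 − 18| = 9; 9 ≤ 9 — holds.
3. 9 / 9 = 1, so 9 divides 9 — holds.
4. x8 = 2 is in {3, 2, -1, 0} — holds.
5. x7 = 19 is outside [14, 18] — does not hold.
6. values 2 ≤ 9 ≤ 18 — holds.
7. 3x4 − 4x3 = 3(9) − 4(18) = -45 — holds.
8. x3 = 18 = 18 (first disjunct) — holds.
9. x8 = 2 > 1, so we need x7 ≤ 21; x7 = 19 ≤ 21 — holds.
10. x5 − x7 = 1 − 19 = -18 — holds.
11. x7 + x4 = 19 + 9 = 28 — holds.
12. x7 × x5 = 19 × 1 = 19, not 18 — does not hold.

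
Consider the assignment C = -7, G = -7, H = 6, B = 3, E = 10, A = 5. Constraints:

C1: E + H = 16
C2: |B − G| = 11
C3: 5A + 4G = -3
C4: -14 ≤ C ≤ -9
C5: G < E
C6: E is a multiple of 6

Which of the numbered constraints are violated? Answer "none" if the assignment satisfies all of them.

No — constraints 2, 4, 6 are not satisfied.

C1: E + H = 10 + 6 = 16 — satisfied.
C2: |3 − (-7)| = 10, not 11 — violated.
C3: 5A + 4G = 5(5) + 4(-7) = -3 — satisfied.
C4: C = -7 is outside [-14, -9] — violated.
C5: G = -7, E = 10; -7 < 10 — satisfied.
C6: 10 = 6×1 + 4, so 6 does not divide 10 — violated.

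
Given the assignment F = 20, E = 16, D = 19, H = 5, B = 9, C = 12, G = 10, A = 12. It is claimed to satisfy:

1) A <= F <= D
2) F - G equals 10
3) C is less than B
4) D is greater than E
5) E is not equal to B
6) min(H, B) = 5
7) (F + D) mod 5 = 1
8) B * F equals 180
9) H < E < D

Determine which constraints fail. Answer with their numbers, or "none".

1) values 12, 20, 19; F = 20 is not <= D = 19 — violated.
2) F - G = 20 - 10 = 10 — OK.
3) C = 12, B = 9; 12 ≥ 9 (want <) — violated.
4) D = 19, E = 16; 19 > 16 — OK.
5) E = 16, B = 9; distinct — OK.
6) min(5, 9) = 5 — OK.
7) F + D = 39; 39 mod 5 = 4, not 1 — violated.
8) B * F = 9 * 20 = 180 — OK.
9) values 5 < 16 < 19 — OK.

Constraints 1, 3, 7 are violated.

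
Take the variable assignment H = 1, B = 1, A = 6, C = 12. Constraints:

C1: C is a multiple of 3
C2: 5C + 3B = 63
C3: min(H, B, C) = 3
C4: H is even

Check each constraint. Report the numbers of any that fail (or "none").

Constraints 3 and 4 are violated.

C1: 12 / 3 = 4, so 3 divides 12 — satisfied.
C2: 5C + 3B = 5(12) + 3(1) = 63 — satisfied.
C3: min(1, 1, 12) = 1, not 3 — violated.
C4: H = 1 is odd — violated.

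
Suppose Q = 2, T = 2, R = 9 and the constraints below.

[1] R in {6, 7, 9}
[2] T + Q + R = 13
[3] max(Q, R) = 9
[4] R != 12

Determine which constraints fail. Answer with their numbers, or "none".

None — every constraint holds.

[1] R = 9 is in {6, 7, 9} — OK.
[2] T + Q + R = 2 + 2 + 9 = 13 — OK.
[3] max(2, 9) = 9 — OK.
[4] R = 9, and 9 ≠ 12 — OK.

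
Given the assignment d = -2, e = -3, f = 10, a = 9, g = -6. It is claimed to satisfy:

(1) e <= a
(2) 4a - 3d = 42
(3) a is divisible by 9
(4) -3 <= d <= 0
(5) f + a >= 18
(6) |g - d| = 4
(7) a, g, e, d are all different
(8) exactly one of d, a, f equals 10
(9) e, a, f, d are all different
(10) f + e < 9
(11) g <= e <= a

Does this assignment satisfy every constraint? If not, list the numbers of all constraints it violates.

(1) e = -3, a = 9; -3 ≤ 9 — holds.
(2) 4a - 3d = 4(9) - 3(-2) = 42 — holds.
(3) 9 / 9 = 1, so 9 divides 9 — holds.
(4) d = -2 lies in [-3, 0] — holds.
(5) f + a = 10 + 9 = 19; 19 ≥ 18 — holds.
(6) |-6 - (-2)| = 4 — holds.
(7) values 9, -6, -3, -2 are pairwise distinct — holds.
(8) d=-2, a=9, f=10; 1 of them equals 10 — holds.
(9) values -3, 9, 10, -2 are pairwise distinct — holds.
(10) f + e = 10 + (-3) = 7; 7 < 9 — holds.
(11) values -6 <= -3 <= 9 — holds.

No violations.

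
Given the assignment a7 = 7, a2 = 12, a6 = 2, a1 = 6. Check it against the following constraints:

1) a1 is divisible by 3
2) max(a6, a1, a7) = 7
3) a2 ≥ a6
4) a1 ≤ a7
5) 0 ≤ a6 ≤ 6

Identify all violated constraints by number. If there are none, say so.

1) 6 / 3 = 2, so 3 divides 6  true
2) max(2, 6, 7) = 7  true
3) a2 = 12, a6 = 2; 12 ≥ 2  true
4) a1 = 6, a7 = 7; 6 ≤ 7  true
5) a6 = 2 lies in [0, 6]  true

None — every constraint holds.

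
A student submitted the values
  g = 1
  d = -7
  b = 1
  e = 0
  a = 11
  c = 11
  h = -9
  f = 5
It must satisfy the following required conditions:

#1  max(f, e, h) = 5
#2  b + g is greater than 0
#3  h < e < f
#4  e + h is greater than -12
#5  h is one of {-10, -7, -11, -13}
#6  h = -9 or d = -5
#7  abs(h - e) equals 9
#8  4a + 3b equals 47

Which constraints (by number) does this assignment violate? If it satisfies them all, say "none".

No — constraint 5 is not satisfied.

#1 max(5, 0, -9) = 5 — holds.
#2 b + g = 1 + 1 = 2; 2 > 0 — holds.
#3 values -9 < 0 < 5 — holds.
#4 e + h = 0 + (-9) = -9; -9 > -12 — holds.
#5 h = -9 is not in {-10, -7, -11, -13} — does not hold.
#6 h = -9 = -9 (first disjunct) — holds.
#7 abs(-9 - 0) = 9 — holds.
#8 4a + 3b = 4(11) + 3(1) = 47 — holds.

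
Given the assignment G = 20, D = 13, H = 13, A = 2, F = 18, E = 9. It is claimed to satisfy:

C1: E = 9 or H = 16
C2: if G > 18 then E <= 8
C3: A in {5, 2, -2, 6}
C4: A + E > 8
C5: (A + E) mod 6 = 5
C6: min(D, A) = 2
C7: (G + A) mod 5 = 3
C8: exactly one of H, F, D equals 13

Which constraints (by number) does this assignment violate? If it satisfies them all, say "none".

C1: E = 9 = 9 (first disjunct)  true
C2: G = 20 > 18, so we need E ≤ 8; but E = 9 > 8  false
C3: A = 2 is in {5, 2, -2, 6}  true
C4: A + E = 2 + 9 = 11; 11 > 8  true
C5: A + E = 11; 11 mod 6 = 5  true
C6: min(13, 2) = 2  true
C7: G + A = 22; 22 mod 5 = 2, not 3  false
C8: H=13, F=18, D=13; 2 of them equal 13, not exactly one  false

The assignment fails constraints 2, 7, and 8.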